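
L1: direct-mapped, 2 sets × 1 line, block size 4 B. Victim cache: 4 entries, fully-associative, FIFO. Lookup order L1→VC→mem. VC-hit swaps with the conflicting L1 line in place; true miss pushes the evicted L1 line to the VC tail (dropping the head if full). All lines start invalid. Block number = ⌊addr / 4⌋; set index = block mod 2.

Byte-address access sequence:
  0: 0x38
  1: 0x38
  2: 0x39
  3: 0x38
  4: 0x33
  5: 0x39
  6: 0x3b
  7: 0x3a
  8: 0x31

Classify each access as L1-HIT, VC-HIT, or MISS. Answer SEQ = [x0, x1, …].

SEQ = [MISS, L1-HIT, L1-HIT, L1-HIT, MISS, VC-HIT, L1-HIT, L1-HIT, VC-HIT]

#0 0x38→b14/s0 MISS; vc=[]
#1 0x38→b14/s0 L1-HIT; vc=[]
#2 0x39→b14/s0 L1-HIT; vc=[]
#3 0x38→b14/s0 L1-HIT; vc=[]
#4 0x33→b12/s0 MISS; vc=[14]
#5 0x39→b14/s0 VC-HIT; vc=[12]
#6 0x3b→b14/s0 L1-HIT; vc=[12]
#7 0x3a→b14/s0 L1-HIT; vc=[12]
#8 0x31→b12/s0 VC-HIT; vc=[14]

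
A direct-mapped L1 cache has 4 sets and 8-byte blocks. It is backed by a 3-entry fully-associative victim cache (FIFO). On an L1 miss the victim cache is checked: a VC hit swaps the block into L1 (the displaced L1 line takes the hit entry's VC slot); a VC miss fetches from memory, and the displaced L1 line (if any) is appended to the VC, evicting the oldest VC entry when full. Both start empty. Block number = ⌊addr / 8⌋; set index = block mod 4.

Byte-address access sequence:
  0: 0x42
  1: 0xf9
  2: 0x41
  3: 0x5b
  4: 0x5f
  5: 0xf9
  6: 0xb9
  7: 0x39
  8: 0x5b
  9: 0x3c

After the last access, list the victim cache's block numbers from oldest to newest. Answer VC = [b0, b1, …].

0: 0x42 (blk 8, set 0) → MISS  vc=[]
1: 0xf9 (blk 31, set 3) → MISS  vc=[]
2: 0x41 (blk 8, set 0) → L1-HIT  vc=[]
3: 0x5b (blk 11, set 3) → MISS  vc=[31]
4: 0x5f (blk 11, set 3) → L1-HIT  vc=[31]
5: 0xf9 (blk 31, set 3) → VC-HIT  vc=[11]
6: 0xb9 (blk 23, set 3) → MISS  vc=[11, 31]
7: 0x39 (blk 7, set 3) → MISS  vc=[11, 31, 23]
8: 0x5b (blk 11, set 3) → VC-HIT  vc=[7, 31, 23]
9: 0x3c (blk 7, set 3) → VC-HIT  vc=[11, 31, 23]

VC = [11, 31, 23]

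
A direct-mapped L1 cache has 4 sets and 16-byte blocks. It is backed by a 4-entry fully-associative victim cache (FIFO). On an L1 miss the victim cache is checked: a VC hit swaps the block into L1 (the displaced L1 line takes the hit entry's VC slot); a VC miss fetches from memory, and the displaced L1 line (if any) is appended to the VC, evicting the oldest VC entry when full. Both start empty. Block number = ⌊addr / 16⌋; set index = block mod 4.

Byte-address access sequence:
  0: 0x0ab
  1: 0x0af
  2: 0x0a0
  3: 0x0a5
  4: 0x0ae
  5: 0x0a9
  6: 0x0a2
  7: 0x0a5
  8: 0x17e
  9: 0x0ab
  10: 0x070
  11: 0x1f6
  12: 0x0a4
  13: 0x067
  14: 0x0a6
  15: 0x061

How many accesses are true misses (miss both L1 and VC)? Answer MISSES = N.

MISSES = 5

0: 0xab (blk 10, set 2) → MISS  vc=[]
1: 0xaf (blk 10, set 2) → L1-HIT  vc=[]
2: 0xa0 (blk 10, set 2) → L1-HIT  vc=[]
3: 0xa5 (blk 10, set 2) → L1-HIT  vc=[]
4: 0xae (blk 10, set 2) → L1-HIT  vc=[]
5: 0xa9 (blk 10, set 2) → L1-HIT  vc=[]
6: 0xa2 (blk 10, set 2) → L1-HIT  vc=[]
7: 0xa5 (blk 10, set 2) → L1-HIT  vc=[]
8: 0x17e (blk 23, set 3) → MISS  vc=[]
9: 0xab (blk 10, set 2) → L1-HIT  vc=[]
10: 0x70 (blk 7, set 3) → MISS  vc=[23]
11: 0x1f6 (blk 31, set 3) → MISS  vc=[23, 7]
12: 0xa4 (blk 10, set 2) → L1-HIT  vc=[23, 7]
13: 0x67 (blk 6, set 2) → MISS  vc=[23, 7, 10]
14: 0xa6 (blk 10, set 2) → VC-HIT  vc=[23, 7, 6]
15: 0x61 (blk 6, set 2) → VC-HIT  vc=[23, 7, 10]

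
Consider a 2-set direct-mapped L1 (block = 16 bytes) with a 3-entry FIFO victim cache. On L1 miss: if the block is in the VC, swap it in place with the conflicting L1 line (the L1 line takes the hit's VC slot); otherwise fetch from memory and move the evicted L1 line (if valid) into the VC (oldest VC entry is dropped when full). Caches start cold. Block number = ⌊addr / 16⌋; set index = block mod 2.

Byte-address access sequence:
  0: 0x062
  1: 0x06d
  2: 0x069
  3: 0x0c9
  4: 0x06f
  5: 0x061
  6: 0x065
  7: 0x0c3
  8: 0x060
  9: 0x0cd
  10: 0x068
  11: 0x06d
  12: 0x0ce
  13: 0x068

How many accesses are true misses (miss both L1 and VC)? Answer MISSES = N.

  [0] addr=0x62 blk=6 s=0: MISS | VC []
  [1] addr=0x6d blk=6 s=0: L1-HIT | VC []
  [2] addr=0x69 blk=6 s=0: L1-HIT | VC []
  [3] addr=0xc9 blk=12 s=0: MISS | VC [6]
  [4] addr=0x6f blk=6 s=0: VC-HIT | VC [12]
  [5] addr=0x61 blk=6 s=0: L1-HIT | VC [12]
  [6] addr=0x65 blk=6 s=0: L1-HIT | VC [12]
  [7] addr=0xc3 blk=12 s=0: VC-HIT | VC [6]
  [8] addr=0x60 blk=6 s=0: VC-HIT | VC [12]
  [9] addr=0xcd blk=12 s=0: VC-HIT | VC [6]
  [10] addr=0x68 blk=6 s=0: VC-HIT | VC [12]
  [11] addr=0x6d blk=6 s=0: L1-HIT | VC [12]
  [12] addr=0xce blk=12 s=0: VC-HIT | VC [6]
  [13] addr=0x68 blk=6 s=0: VC-HIT | VC [12]

MISSES = 2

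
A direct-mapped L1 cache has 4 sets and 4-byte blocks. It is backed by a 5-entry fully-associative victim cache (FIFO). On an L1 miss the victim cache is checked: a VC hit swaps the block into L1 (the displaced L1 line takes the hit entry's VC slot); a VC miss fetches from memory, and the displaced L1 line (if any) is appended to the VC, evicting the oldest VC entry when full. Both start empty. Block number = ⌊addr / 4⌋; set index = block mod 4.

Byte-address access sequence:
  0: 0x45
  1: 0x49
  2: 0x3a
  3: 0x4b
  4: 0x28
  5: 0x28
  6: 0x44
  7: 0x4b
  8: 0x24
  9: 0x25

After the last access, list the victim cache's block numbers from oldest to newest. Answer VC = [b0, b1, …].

VC = [14, 10, 17]

#0 0x45→b17/s1 MISS; vc=[]
#1 0x49→b18/s2 MISS; vc=[]
#2 0x3a→b14/s2 MISS; vc=[18]
#3 0x4b→b18/s2 VC-HIT; vc=[14]
#4 0x28→b10/s2 MISS; vc=[14,18]
#5 0x28→b10/s2 L1-HIT; vc=[14,18]
#6 0x44→b17/s1 L1-HIT; vc=[14,18]
#7 0x4b→b18/s2 VC-HIT; vc=[14,10]
#8 0x24→b9/s1 MISS; vc=[14,10,17]
#9 0x25→b9/s1 L1-HIT; vc=[14,10,17]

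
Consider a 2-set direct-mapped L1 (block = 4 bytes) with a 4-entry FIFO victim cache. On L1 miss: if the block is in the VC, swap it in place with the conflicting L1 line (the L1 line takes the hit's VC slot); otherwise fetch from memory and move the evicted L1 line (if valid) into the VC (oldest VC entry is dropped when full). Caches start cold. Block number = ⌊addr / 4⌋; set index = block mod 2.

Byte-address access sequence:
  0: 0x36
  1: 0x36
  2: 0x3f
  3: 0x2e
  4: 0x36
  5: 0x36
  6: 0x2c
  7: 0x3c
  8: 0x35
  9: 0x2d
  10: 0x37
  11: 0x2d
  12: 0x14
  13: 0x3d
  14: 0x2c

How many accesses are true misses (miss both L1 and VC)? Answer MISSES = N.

MISSES = 4

0: 0x36 (blk 13, set 1) → MISS  vc=[]
1: 0x36 (blk 13, set 1) → L1-HIT  vc=[]
2: 0x3f (blk 15, set 1) → MISS  vc=[13]
3: 0x2e (blk 11, set 1) → MISS  vc=[13, 15]
4: 0x36 (blk 13, set 1) → VC-HIT  vc=[11, 15]
5: 0x36 (blk 13, set 1) → L1-HIT  vc=[11, 15]
6: 0x2c (blk 11, set 1) → VC-HIT  vc=[13, 15]
7: 0x3c (blk 15, set 1) → VC-HIT  vc=[13, 11]
8: 0x35 (blk 13, set 1) → VC-HIT  vc=[15, 11]
9: 0x2d (blk 11, set 1) → VC-HIT  vc=[15, 13]
10: 0x37 (blk 13, set 1) → VC-HIT  vc=[15, 11]
11: 0x2d (blk 11, set 1) → VC-HIT  vc=[15, 13]
12: 0x14 (blk 5, set 1) → MISS  vc=[15, 13, 11]
13: 0x3d (blk 15, set 1) → VC-HIT  vc=[5, 13, 11]
14: 0x2c (blk 11, set 1) → VC-HIT  vc=[5, 13, 15]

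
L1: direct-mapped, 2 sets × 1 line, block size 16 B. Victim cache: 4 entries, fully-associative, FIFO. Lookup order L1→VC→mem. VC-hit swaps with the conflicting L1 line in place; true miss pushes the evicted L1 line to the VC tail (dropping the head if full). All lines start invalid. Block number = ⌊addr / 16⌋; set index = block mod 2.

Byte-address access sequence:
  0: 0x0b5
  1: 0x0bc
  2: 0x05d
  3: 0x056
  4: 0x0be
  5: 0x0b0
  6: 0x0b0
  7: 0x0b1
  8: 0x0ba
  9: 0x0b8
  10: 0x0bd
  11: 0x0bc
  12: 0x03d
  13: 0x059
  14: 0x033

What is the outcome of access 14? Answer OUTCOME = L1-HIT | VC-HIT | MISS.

  [0] addr=0xb5 blk=11 s=1: MISS | VC []
  [1] addr=0xbc blk=11 s=1: L1-HIT | VC []
  [2] addr=0x5d blk=5 s=1: MISS | VC [11]
  [3] addr=0x56 blk=5 s=1: L1-HIT | VC [11]
  [4] addr=0xbe blk=11 s=1: VC-HIT | VC [5]
  [5] addr=0xb0 blk=11 s=1: L1-HIT | VC [5]
  [6] addr=0xb0 blk=11 s=1: L1-HIT | VC [5]
  [7] addr=0xb1 blk=11 s=1: L1-HIT | VC [5]
  [8] addr=0xba blk=11 s=1: L1-HIT | VC [5]
  [9] addr=0xb8 blk=11 s=1: L1-HIT | VC [5]
  [10] addr=0xbd blk=11 s=1: L1-HIT | VC [5]
  [11] addr=0xbc blk=11 s=1: L1-HIT | VC [5]
  [12] addr=0x3d blk=3 s=1: MISS | VC [5, 11]
  [13] addr=0x59 blk=5 s=1: VC-HIT | VC [3, 11]
  [14] addr=0x33 blk=3 s=1: VC-HIT | VC [5, 11]

OUTCOME = VC-HIT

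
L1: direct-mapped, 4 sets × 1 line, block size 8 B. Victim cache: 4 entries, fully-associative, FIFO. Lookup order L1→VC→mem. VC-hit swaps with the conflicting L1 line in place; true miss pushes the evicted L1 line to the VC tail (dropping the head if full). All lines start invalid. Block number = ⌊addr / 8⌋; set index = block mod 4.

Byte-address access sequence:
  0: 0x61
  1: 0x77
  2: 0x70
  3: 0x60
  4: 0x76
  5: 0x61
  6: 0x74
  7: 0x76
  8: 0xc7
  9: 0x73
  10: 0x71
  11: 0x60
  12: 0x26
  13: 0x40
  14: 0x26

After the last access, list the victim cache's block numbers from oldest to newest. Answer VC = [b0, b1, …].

#0 0x61→b12/s0 MISS; vc=[]
#1 0x77→b14/s2 MISS; vc=[]
#2 0x70→b14/s2 L1-HIT; vc=[]
#3 0x60→b12/s0 L1-HIT; vc=[]
#4 0x76→b14/s2 L1-HIT; vc=[]
#5 0x61→b12/s0 L1-HIT; vc=[]
#6 0x74→b14/s2 L1-HIT; vc=[]
#7 0x76→b14/s2 L1-HIT; vc=[]
#8 0xc7→b24/s0 MISS; vc=[12]
#9 0x73→b14/s2 L1-HIT; vc=[12]
#10 0x71→b14/s2 L1-HIT; vc=[12]
#11 0x60→b12/s0 VC-HIT; vc=[24]
#12 0x26→b4/s0 MISS; vc=[24,12]
#13 0x40→b8/s0 MISS; vc=[24,12,4]
#14 0x26→b4/s0 VC-HIT; vc=[24,12,8]

VC = [24, 12, 8]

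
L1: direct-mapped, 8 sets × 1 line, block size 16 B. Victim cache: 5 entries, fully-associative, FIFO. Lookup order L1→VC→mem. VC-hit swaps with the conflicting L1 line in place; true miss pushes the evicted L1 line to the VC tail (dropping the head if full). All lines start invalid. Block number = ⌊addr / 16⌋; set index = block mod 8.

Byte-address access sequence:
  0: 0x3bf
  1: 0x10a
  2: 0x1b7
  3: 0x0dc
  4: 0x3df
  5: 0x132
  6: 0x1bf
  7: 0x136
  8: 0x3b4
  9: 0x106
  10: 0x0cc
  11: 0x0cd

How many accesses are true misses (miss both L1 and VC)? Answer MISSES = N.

MISSES = 7

#0 0x3bf→b59/s3 MISS; vc=[]
#1 0x10a→b16/s0 MISS; vc=[]
#2 0x1b7→b27/s3 MISS; vc=[59]
#3 0xdc→b13/s5 MISS; vc=[59]
#4 0x3df→b61/s5 MISS; vc=[59,13]
#5 0x132→b19/s3 MISS; vc=[59,13,27]
#6 0x1bf→b27/s3 VC-HIT; vc=[59,13,19]
#7 0x136→b19/s3 VC-HIT; vc=[59,13,27]
#8 0x3b4→b59/s3 VC-HIT; vc=[19,13,27]
#9 0x106→b16/s0 L1-HIT; vc=[19,13,27]
#10 0xcc→b12/s4 MISS; vc=[19,13,27]
#11 0xcd→b12/s4 L1-HIT; vc=[19,13,27]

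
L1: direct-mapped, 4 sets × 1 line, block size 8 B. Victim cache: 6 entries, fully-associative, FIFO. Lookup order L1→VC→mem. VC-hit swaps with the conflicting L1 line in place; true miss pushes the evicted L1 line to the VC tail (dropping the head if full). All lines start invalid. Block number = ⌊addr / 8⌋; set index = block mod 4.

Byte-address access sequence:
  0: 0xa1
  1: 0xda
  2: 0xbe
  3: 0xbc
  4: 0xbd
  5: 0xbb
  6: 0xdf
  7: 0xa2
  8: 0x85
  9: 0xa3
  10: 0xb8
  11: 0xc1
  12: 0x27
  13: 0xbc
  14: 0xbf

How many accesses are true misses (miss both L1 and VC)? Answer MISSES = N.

0: 0xa1 (blk 20, set 0) → MISS  vc=[]
1: 0xda (blk 27, set 3) → MISS  vc=[]
2: 0xbe (blk 23, set 3) → MISS  vc=[27]
3: 0xbc (blk 23, set 3) → L1-HIT  vc=[27]
4: 0xbd (blk 23, set 3) → L1-HIT  vc=[27]
5: 0xbb (blk 23, set 3) → L1-HIT  vc=[27]
6: 0xdf (blk 27, set 3) → VC-HIT  vc=[23]
7: 0xa2 (blk 20, set 0) → L1-HIT  vc=[23]
8: 0x85 (blk 16, set 0) → MISS  vc=[23, 20]
9: 0xa3 (blk 20, set 0) → VC-HIT  vc=[23, 16]
10: 0xb8 (blk 23, set 3) → VC-HIT  vc=[27, 16]
11: 0xc1 (blk 24, set 0) → MISS  vc=[27, 16, 20]
12: 0x27 (blk 4, set 0) → MISS  vc=[27, 16, 20, 24]
13: 0xbc (blk 23, set 3) → L1-HIT  vc=[27, 16, 20, 24]
14: 0xbf (blk 23, set 3) → L1-HIT  vc=[27, 16, 20, 24]

MISSES = 6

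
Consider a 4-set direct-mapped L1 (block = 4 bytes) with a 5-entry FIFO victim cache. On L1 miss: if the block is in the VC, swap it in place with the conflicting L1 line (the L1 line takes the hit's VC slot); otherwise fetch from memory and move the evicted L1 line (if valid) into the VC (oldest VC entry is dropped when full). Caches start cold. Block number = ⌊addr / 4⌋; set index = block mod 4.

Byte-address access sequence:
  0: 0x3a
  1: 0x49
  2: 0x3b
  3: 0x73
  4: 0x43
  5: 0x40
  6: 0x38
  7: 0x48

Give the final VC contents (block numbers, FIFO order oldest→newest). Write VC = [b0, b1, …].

VC = [14, 28]

  [0] addr=0x3a blk=14 s=2: MISS | VC []
  [1] addr=0x49 blk=18 s=2: MISS | VC [14]
  [2] addr=0x3b blk=14 s=2: VC-HIT | VC [18]
  [3] addr=0x73 blk=28 s=0: MISS | VC [18]
  [4] addr=0x43 blk=16 s=0: MISS | VC [18, 28]
  [5] addr=0x40 blk=16 s=0: L1-HIT | VC [18, 28]
  [6] addr=0x38 blk=14 s=2: L1-HIT | VC [18, 28]
  [7] addr=0x48 blk=18 s=2: VC-HIT | VC [14, 28]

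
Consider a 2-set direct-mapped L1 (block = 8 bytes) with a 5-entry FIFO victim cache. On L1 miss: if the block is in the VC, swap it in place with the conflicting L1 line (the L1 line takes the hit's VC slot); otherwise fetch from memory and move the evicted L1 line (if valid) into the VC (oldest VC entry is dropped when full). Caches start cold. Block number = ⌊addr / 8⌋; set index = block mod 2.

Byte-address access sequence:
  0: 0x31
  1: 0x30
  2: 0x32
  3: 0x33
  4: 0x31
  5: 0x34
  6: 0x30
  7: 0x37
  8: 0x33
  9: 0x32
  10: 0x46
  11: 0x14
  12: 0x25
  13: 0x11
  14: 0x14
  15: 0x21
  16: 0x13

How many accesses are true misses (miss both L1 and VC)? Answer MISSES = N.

#0 0x31→b6/s0 MISS; vc=[]
#1 0x30→b6/s0 L1-HIT; vc=[]
#2 0x32→b6/s0 L1-HIT; vc=[]
#3 0x33→b6/s0 L1-HIT; vc=[]
#4 0x31→b6/s0 L1-HIT; vc=[]
#5 0x34→b6/s0 L1-HIT; vc=[]
#6 0x30→b6/s0 L1-HIT; vc=[]
#7 0x37→b6/s0 L1-HIT; vc=[]
#8 0x33→b6/s0 L1-HIT; vc=[]
#9 0x32→b6/s0 L1-HIT; vc=[]
#10 0x46→b8/s0 MISS; vc=[6]
#11 0x14→b2/s0 MISS; vc=[6,8]
#12 0x25→b4/s0 MISS; vc=[6,8,2]
#13 0x11→b2/s0 VC-HIT; vc=[6,8,4]
#14 0x14→b2/s0 L1-HIT; vc=[6,8,4]
#15 0x21→b4/s0 VC-HIT; vc=[6,8,2]
#16 0x13→b2/s0 VC-HIT; vc=[6,8,4]

MISSES = 4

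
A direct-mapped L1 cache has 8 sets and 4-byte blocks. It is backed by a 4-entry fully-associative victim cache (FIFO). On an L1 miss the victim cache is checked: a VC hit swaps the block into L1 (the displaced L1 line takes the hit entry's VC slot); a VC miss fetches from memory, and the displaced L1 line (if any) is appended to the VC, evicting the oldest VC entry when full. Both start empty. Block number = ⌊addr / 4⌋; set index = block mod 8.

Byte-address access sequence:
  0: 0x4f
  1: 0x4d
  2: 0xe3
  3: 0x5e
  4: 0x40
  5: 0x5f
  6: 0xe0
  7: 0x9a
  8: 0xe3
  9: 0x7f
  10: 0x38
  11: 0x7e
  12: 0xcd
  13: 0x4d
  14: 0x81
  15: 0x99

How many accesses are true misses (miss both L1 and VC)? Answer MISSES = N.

MISSES = 9

#0 0x4f→b19/s3 MISS; vc=[]
#1 0x4d→b19/s3 L1-HIT; vc=[]
#2 0xe3→b56/s0 MISS; vc=[]
#3 0x5e→b23/s7 MISS; vc=[]
#4 0x40→b16/s0 MISS; vc=[56]
#5 0x5f→b23/s7 L1-HIT; vc=[56]
#6 0xe0→b56/s0 VC-HIT; vc=[16]
#7 0x9a→b38/s6 MISS; vc=[16]
#8 0xe3→b56/s0 L1-HIT; vc=[16]
#9 0x7f→b31/s7 MISS; vc=[16,23]
#10 0x38→b14/s6 MISS; vc=[16,23,38]
#11 0x7e→b31/s7 L1-HIT; vc=[16,23,38]
#12 0xcd→b51/s3 MISS; vc=[16,23,38,19]
#13 0x4d→b19/s3 VC-HIT; vc=[16,23,38,51]
#14 0x81→b32/s0 MISS; vc=[23,38,51,56]
#15 0x99→b38/s6 VC-HIT; vc=[23,14,51,56]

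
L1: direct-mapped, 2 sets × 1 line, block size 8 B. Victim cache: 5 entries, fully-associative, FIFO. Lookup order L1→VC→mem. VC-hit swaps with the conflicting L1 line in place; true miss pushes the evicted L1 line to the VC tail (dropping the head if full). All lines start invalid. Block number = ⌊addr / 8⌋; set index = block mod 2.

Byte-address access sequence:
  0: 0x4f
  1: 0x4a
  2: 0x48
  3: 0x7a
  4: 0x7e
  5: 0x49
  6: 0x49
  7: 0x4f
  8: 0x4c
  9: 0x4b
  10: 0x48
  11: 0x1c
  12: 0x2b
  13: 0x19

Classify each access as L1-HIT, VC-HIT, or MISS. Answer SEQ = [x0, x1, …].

#0 0x4f→b9/s1 MISS; vc=[]
#1 0x4a→b9/s1 L1-HIT; vc=[]
#2 0x48→b9/s1 L1-HIT; vc=[]
#3 0x7a→b15/s1 MISS; vc=[9]
#4 0x7e→b15/s1 L1-HIT; vc=[9]
#5 0x49→b9/s1 VC-HIT; vc=[15]
#6 0x49→b9/s1 L1-HIT; vc=[15]
#7 0x4f→b9/s1 L1-HIT; vc=[15]
#8 0x4c→b9/s1 L1-HIT; vc=[15]
#9 0x4b→b9/s1 L1-HIT; vc=[15]
#10 0x48→b9/s1 L1-HIT; vc=[15]
#11 0x1c→b3/s1 MISS; vc=[15,9]
#12 0x2b→b5/s1 MISS; vc=[15,9,3]
#13 0x19→b3/s1 VC-HIT; vc=[15,9,5]

SEQ = [MISS, L1-HIT, L1-HIT, MISS, L1-HIT, VC-HIT, L1-HIT, L1-HIT, L1-HIT, L1-HIT, L1-HIT, MISS, MISS, VC-HIT]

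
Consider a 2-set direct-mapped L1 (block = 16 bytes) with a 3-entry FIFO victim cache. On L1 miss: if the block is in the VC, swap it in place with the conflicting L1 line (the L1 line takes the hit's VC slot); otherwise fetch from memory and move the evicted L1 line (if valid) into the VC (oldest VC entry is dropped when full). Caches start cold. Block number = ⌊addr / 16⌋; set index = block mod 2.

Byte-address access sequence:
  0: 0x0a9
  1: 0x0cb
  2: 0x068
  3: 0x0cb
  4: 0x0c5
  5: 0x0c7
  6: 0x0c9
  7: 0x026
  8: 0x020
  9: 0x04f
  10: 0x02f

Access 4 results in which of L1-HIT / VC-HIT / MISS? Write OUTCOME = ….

OUTCOME = L1-HIT

  [0] addr=0xa9 blk=10 s=0: MISS | VC []
  [1] addr=0xcb blk=12 s=0: MISS | VC [10]
  [2] addr=0x68 blk=6 s=0: MISS | VC [10, 12]
  [3] addr=0xcb blk=12 s=0: VC-HIT | VC [10, 6]
  [4] addr=0xc5 blk=12 s=0: L1-HIT | VC [10, 6]
  [5] addr=0xc7 blk=12 s=0: L1-HIT | VC [10, 6]
  [6] addr=0xc9 blk=12 s=0: L1-HIT | VC [10, 6]
  [7] addr=0x26 blk=2 s=0: MISS | VC [10, 6, 12]
  [8] addr=0x20 blk=2 s=0: L1-HIT | VC [10, 6, 12]
  [9] addr=0x4f blk=4 s=0: MISS | VC [6, 12, 2]
  [10] addr=0x2f blk=2 s=0: VC-HIT | VC [6, 12, 4]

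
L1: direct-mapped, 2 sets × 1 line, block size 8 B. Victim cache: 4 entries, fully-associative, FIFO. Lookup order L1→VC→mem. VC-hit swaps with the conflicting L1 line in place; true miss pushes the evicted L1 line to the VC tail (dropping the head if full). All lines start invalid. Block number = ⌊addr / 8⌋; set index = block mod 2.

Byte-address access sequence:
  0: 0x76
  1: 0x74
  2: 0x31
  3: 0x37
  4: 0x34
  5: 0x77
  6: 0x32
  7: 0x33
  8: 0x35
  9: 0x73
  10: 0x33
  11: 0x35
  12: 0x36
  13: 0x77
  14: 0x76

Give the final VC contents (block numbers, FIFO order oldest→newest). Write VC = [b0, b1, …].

#0 0x76→b14/s0 MISS; vc=[]
#1 0x74→b14/s0 L1-HIT; vc=[]
#2 0x31→b6/s0 MISS; vc=[14]
#3 0x37→b6/s0 L1-HIT; vc=[14]
#4 0x34→b6/s0 L1-HIT; vc=[14]
#5 0x77→b14/s0 VC-HIT; vc=[6]
#6 0x32→b6/s0 VC-HIT; vc=[14]
#7 0x33→b6/s0 L1-HIT; vc=[14]
#8 0x35→b6/s0 L1-HIT; vc=[14]
#9 0x73→b14/s0 VC-HIT; vc=[6]
#10 0x33→b6/s0 VC-HIT; vc=[14]
#11 0x35→b6/s0 L1-HIT; vc=[14]
#12 0x36→b6/s0 L1-HIT; vc=[14]
#13 0x77→b14/s0 VC-HIT; vc=[6]
#14 0x76→b14/s0 L1-HIT; vc=[6]

VC = [6]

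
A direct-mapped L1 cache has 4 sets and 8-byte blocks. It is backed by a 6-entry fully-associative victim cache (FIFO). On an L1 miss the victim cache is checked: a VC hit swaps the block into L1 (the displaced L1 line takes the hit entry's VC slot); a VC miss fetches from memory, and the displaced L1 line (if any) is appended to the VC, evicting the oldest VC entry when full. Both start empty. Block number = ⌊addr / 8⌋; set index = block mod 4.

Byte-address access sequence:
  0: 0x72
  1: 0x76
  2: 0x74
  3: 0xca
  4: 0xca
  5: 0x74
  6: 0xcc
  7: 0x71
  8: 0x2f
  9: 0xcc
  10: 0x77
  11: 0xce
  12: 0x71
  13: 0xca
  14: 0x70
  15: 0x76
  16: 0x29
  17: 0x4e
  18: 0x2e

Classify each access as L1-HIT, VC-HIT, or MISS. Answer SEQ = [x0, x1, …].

#0 0x72→b14/s2 MISS; vc=[]
#1 0x76→b14/s2 L1-HIT; vc=[]
#2 0x74→b14/s2 L1-HIT; vc=[]
#3 0xca→b25/s1 MISS; vc=[]
#4 0xca→b25/s1 L1-HIT; vc=[]
#5 0x74→b14/s2 L1-HIT; vc=[]
#6 0xcc→b25/s1 L1-HIT; vc=[]
#7 0x71→b14/s2 L1-HIT; vc=[]
#8 0x2f→b5/s1 MISS; vc=[25]
#9 0xcc→b25/s1 VC-HIT; vc=[5]
#10 0x77→b14/s2 L1-HIT; vc=[5]
#11 0xce→b25/s1 L1-HIT; vc=[5]
#12 0x71→b14/s2 L1-HIT; vc=[5]
#13 0xca→b25/s1 L1-HIT; vc=[5]
#14 0x70→b14/s2 L1-HIT; vc=[5]
#15 0x76→b14/s2 L1-HIT; vc=[5]
#16 0x29→b5/s1 VC-HIT; vc=[25]
#17 0x4e→b9/s1 MISS; vc=[25,5]
#18 0x2e→b5/s1 VC-HIT; vc=[25,9]

SEQ = [MISS, L1-HIT, L1-HIT, MISS, L1-HIT, L1-HIT, L1-HIT, L1-HIT, MISS, VC-HIT, L1-HIT, L1-HIT, L1-HIT, L1-HIT, L1-HIT, L1-HIT, VC-HIT, MISS, VC-HIT]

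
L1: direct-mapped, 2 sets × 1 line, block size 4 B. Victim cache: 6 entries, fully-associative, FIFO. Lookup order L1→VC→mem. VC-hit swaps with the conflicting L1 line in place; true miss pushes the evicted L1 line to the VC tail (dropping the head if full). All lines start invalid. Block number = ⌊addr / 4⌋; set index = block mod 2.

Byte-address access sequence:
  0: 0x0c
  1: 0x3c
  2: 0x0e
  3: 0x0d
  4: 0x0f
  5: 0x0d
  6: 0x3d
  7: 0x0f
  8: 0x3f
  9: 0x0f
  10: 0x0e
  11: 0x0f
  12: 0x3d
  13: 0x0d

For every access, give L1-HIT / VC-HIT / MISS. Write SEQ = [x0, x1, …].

#0 0xc→b3/s1 MISS; vc=[]
#1 0x3c→b15/s1 MISS; vc=[3]
#2 0xe→b3/s1 VC-HIT; vc=[15]
#3 0xd→b3/s1 L1-HIT; vc=[15]
#4 0xf→b3/s1 L1-HIT; vc=[15]
#5 0xd→b3/s1 L1-HIT; vc=[15]
#6 0x3d→b15/s1 VC-HIT; vc=[3]
#7 0xf→b3/s1 VC-HIT; vc=[15]
#8 0x3f→b15/s1 VC-HIT; vc=[3]
#9 0xf→b3/s1 VC-HIT; vc=[15]
#10 0xe→b3/s1 L1-HIT; vc=[15]
#11 0xf→b3/s1 L1-HIT; vc=[15]
#12 0x3d→b15/s1 VC-HIT; vc=[3]
#13 0xd→b3/s1 VC-HIT; vc=[15]

SEQ = [MISS, MISS, VC-HIT, L1-HIT, L1-HIT, L1-HIT, VC-HIT, VC-HIT, VC-HIT, VC-HIT, L1-HIT, L1-HIT, VC-HIT, VC-HIT]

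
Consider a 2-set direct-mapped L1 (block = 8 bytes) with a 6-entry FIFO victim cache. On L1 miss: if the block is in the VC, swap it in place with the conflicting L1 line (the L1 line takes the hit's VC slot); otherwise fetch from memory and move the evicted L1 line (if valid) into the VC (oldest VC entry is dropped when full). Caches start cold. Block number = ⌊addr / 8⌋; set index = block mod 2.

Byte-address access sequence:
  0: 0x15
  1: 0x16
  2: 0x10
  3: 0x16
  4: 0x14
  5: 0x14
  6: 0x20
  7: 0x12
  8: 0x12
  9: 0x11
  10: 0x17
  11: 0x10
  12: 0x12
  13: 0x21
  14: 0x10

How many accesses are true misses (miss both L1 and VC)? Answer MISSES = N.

#0 0x15→b2/s0 MISS; vc=[]
#1 0x16→b2/s0 L1-HIT; vc=[]
#2 0x10→b2/s0 L1-HIT; vc=[]
#3 0x16→b2/s0 L1-HIT; vc=[]
#4 0x14→b2/s0 L1-HIT; vc=[]
#5 0x14→b2/s0 L1-HIT; vc=[]
#6 0x20→b4/s0 MISS; vc=[2]
#7 0x12→b2/s0 VC-HIT; vc=[4]
#8 0x12→b2/s0 L1-HIT; vc=[4]
#9 0x11→b2/s0 L1-HIT; vc=[4]
#10 0x17→b2/s0 L1-HIT; vc=[4]
#11 0x10→b2/s0 L1-HIT; vc=[4]
#12 0x12→b2/s0 L1-HIT; vc=[4]
#13 0x21→b4/s0 VC-HIT; vc=[2]
#14 0x10→b2/s0 VC-HIT; vc=[4]

MISSES = 2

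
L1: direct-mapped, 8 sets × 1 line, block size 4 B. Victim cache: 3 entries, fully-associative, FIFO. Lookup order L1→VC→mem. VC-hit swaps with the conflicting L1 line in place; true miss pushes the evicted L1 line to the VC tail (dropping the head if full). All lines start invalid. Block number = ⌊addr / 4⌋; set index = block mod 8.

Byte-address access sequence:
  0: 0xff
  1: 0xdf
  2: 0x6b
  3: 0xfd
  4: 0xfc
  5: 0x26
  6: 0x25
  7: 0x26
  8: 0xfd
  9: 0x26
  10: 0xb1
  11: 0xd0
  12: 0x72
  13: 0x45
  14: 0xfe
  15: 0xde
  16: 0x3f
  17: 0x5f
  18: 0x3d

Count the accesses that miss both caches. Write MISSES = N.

  [0] addr=0xff blk=63 s=7: MISS | VC []
  [1] addr=0xdf blk=55 s=7: MISS | VC [63]
  [2] addr=0x6b blk=26 s=2: MISS | VC [63]
  [3] addr=0xfd blk=63 s=7: VC-HIT | VC [55]
  [4] addr=0xfc blk=63 s=7: L1-HIT | VC [55]
  [5] addr=0x26 blk=9 s=1: MISS | VC [55]
  [6] addr=0x25 blk=9 s=1: L1-HIT | VC [55]
  [7] addr=0x26 blk=9 s=1: L1-HIT | VC [55]
  [8] addr=0xfd blk=63 s=7: L1-HIT | VC [55]
  [9] addr=0x26 blk=9 s=1: L1-HIT | VC [55]
  [10] addr=0xb1 blk=44 s=4: MISS | VC [55]
  [11] addr=0xd0 blk=52 s=4: MISS | VC [55, 44]
  [12] addr=0x72 blk=28 s=4: MISS | VC [55, 44, 52]
  [13] addr=0x45 blk=17 s=1: MISS | VC [44, 52, 9]
  [14] addr=0xfe blk=63 s=7: L1-HIT | VC [44, 52, 9]
  [15] addr=0xde blk=55 s=7: MISS | VC [52, 9, 63]
  [16] addr=0x3f blk=15 s=7: MISS | VC [9, 63, 55]
  [17] addr=0x5f blk=23 s=7: MISS | VC [63, 55, 15]
  [18] addr=0x3d blk=15 s=7: VC-HIT | VC [63, 55, 23]

MISSES = 11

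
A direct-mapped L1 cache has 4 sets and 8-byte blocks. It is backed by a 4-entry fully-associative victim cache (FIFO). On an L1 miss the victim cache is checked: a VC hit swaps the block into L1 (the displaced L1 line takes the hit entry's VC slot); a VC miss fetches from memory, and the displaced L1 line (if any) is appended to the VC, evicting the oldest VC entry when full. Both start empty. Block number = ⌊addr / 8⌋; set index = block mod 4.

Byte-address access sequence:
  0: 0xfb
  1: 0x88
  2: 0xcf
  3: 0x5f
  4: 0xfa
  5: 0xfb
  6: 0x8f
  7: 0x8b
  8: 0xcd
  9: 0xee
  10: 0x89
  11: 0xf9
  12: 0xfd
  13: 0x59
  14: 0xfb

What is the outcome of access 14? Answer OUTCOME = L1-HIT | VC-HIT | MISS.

0: 0xfb (blk 31, set 3) → MISS  vc=[]
1: 0x88 (blk 17, set 1) → MISS  vc=[]
2: 0xcf (blk 25, set 1) → MISS  vc=[17]
3: 0x5f (blk 11, set 3) → MISS  vc=[17, 31]
4: 0xfa (blk 31, set 3) → VC-HIT  vc=[17, 11]
5: 0xfb (blk 31, set 3) → L1-HIT  vc=[17, 11]
6: 0x8f (blk 17, set 1) → VC-HIT  vc=[25, 11]
7: 0x8b (blk 17, set 1) → L1-HIT  vc=[25, 11]
8: 0xcd (blk 25, set 1) → VC-HIT  vc=[17, 11]
9: 0xee (blk 29, set 1) → MISS  vc=[17, 11, 25]
10: 0x89 (blk 17, set 1) → VC-HIT  vc=[29, 11, 25]
11: 0xf9 (blk 31, set 3) → L1-HIT  vc=[29, 11, 25]
12: 0xfd (blk 31, set 3) → L1-HIT  vc=[29, 11, 25]
13: 0x59 (blk 11, set 3) → VC-HIT  vc=[29, 31, 25]
14: 0xfb (blk 31, set 3) → VC-HIT  vc=[29, 11, 25]

OUTCOME = VC-HIT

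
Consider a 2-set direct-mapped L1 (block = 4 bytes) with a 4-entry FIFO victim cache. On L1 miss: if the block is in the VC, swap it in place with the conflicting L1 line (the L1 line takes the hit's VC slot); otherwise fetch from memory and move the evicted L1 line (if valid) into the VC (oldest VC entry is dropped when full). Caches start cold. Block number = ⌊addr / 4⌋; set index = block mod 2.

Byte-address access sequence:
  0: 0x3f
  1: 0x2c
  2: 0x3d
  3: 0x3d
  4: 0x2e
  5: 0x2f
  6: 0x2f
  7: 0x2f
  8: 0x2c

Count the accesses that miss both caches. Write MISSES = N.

#0 0x3f→b15/s1 MISS; vc=[]
#1 0x2c→b11/s1 MISS; vc=[15]
#2 0x3d→b15/s1 VC-HIT; vc=[11]
#3 0x3d→b15/s1 L1-HIT; vc=[11]
#4 0x2e→b11/s1 VC-HIT; vc=[15]
#5 0x2f→b11/s1 L1-HIT; vc=[15]
#6 0x2f→b11/s1 L1-HIT; vc=[15]
#7 0x2f→b11/s1 L1-HIT; vc=[15]
#8 0x2c→b11/s1 L1-HIT; vc=[15]

MISSES = 2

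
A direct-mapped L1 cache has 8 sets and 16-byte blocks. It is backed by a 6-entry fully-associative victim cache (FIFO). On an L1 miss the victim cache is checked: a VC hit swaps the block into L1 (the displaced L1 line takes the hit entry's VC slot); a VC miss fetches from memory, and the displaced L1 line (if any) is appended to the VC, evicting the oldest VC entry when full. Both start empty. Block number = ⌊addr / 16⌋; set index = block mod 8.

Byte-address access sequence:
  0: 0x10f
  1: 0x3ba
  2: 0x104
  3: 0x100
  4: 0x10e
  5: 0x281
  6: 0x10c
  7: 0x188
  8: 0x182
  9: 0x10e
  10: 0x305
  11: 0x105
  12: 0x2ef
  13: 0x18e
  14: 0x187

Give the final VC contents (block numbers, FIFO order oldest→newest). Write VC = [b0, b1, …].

VC = [40, 16, 48]

0: 0x10f (blk 16, set 0) → MISS  vc=[]
1: 0x3ba (blk 59, set 3) → MISS  vc=[]
2: 0x104 (blk 16, set 0) → L1-HIT  vc=[]
3: 0x100 (blk 16, set 0) → L1-HIT  vc=[]
4: 0x10e (blk 16, set 0) → L1-HIT  vc=[]
5: 0x281 (blk 40, set 0) → MISS  vc=[16]
6: 0x10c (blk 16, set 0) → VC-HIT  vc=[40]
7: 0x188 (blk 24, set 0) → MISS  vc=[40, 16]
8: 0x182 (blk 24, set 0) → L1-HIT  vc=[40, 16]
9: 0x10e (blk 16, set 0) → VC-HIT  vc=[40, 24]
10: 0x305 (blk 48, set 0) → MISS  vc=[40, 24, 16]
11: 0x105 (blk 16, set 0) → VC-HIT  vc=[40, 24, 48]
12: 0x2ef (blk 46, set 6) → MISS  vc=[40, 24, 48]
13: 0x18e (blk 24, set 0) → VC-HIT  vc=[40, 16, 48]
14: 0x187 (blk 24, set 0) → L1-HIT  vc=[40, 16, 48]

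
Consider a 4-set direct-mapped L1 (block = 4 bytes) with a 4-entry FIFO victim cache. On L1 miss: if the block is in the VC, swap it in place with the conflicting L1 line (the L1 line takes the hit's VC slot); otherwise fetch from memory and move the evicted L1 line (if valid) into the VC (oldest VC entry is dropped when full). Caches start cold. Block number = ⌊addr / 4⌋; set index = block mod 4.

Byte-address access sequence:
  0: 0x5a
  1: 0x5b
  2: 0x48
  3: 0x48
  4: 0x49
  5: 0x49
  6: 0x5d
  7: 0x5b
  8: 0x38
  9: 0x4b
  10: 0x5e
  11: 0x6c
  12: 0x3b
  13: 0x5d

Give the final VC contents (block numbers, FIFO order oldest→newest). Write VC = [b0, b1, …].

VC = [18, 22, 27]

0: 0x5a (blk 22, set 2) → MISS  vc=[]
1: 0x5b (blk 22, set 2) → L1-HIT  vc=[]
2: 0x48 (blk 18, set 2) → MISS  vc=[22]
3: 0x48 (blk 18, set 2) → L1-HIT  vc=[22]
4: 0x49 (blk 18, set 2) → L1-HIT  vc=[22]
5: 0x49 (blk 18, set 2) → L1-HIT  vc=[22]
6: 0x5d (blk 23, set 3) → MISS  vc=[22]
7: 0x5b (blk 22, set 2) → VC-HIT  vc=[18]
8: 0x38 (blk 14, set 2) → MISS  vc=[18, 22]
9: 0x4b (blk 18, set 2) → VC-HIT  vc=[14, 22]
10: 0x5e (blk 23, set 3) → L1-HIT  vc=[14, 22]
11: 0x6c (blk 27, set 3) → MISS  vc=[14, 22, 23]
12: 0x3b (blk 14, set 2) → VC-HIT  vc=[18, 22, 23]
13: 0x5d (blk 23, set 3) → VC-HIT  vc=[18, 22, 27]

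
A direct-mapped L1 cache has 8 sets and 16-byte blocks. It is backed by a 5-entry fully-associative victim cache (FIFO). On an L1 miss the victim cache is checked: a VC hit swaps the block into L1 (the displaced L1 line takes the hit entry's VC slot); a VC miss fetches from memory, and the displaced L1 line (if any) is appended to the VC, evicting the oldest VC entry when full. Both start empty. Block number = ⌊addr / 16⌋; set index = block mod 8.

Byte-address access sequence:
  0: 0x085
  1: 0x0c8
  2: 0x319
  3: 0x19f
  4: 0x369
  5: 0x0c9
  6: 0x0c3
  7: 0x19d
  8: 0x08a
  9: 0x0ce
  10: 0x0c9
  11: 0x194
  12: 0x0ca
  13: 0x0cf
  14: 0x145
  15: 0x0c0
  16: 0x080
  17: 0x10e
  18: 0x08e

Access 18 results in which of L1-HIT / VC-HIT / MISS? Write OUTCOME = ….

0: 0x85 (blk 8, set 0) → MISS  vc=[]
1: 0xc8 (blk 12, set 4) → MISS  vc=[]
2: 0x319 (blk 49, set 1) → MISS  vc=[]
3: 0x19f (blk 25, set 1) → MISS  vc=[49]
4: 0x369 (blk 54, set 6) → MISS  vc=[49]
5: 0xc9 (blk 12, set 4) → L1-HIT  vc=[49]
6: 0xc3 (blk 12, set 4) → L1-HIT  vc=[49]
7: 0x19d (blk 25, set 1) → L1-HIT  vc=[49]
8: 0x8a (blk 8, set 0) → L1-HIT  vc=[49]
9: 0xce (blk 12, set 4) → L1-HIT  vc=[49]
10: 0xc9 (blk 12, set 4) → L1-HIT  vc=[49]
11: 0x194 (blk 25, set 1) → L1-HIT  vc=[49]
12: 0xca (blk 12, set 4) → L1-HIT  vc=[49]
13: 0xcf (blk 12, set 4) → L1-HIT  vc=[49]
14: 0x145 (blk 20, set 4) → MISS  vc=[49, 12]
15: 0xc0 (blk 12, set 4) → VC-HIT  vc=[49, 20]
16: 0x80 (blk 8, set 0) → L1-HIT  vc=[49, 20]
17: 0x10e (blk 16, set 0) → MISS  vc=[49, 20, 8]
18: 0x8e (blk 8, set 0) → VC-HIT  vc=[49, 20, 16]

OUTCOME = VC-HIT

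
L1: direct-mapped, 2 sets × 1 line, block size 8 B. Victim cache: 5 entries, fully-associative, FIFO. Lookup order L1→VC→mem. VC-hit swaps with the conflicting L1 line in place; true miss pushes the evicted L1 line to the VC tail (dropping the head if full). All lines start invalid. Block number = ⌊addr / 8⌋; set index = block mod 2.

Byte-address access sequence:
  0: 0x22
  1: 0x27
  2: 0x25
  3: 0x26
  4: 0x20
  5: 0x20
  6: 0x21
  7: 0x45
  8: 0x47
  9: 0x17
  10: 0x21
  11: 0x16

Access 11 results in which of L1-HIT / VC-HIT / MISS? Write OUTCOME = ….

#0 0x22→b4/s0 MISS; vc=[]
#1 0x27→b4/s0 L1-HIT; vc=[]
#2 0x25→b4/s0 L1-HIT; vc=[]
#3 0x26→b4/s0 L1-HIT; vc=[]
#4 0x20→b4/s0 L1-HIT; vc=[]
#5 0x20→b4/s0 L1-HIT; vc=[]
#6 0x21→b4/s0 L1-HIT; vc=[]
#7 0x45→b8/s0 MISS; vc=[4]
#8 0x47→b8/s0 L1-HIT; vc=[4]
#9 0x17→b2/s0 MISS; vc=[4,8]
#10 0x21→b4/s0 VC-HIT; vc=[2,8]
#11 0x16→b2/s0 VC-HIT; vc=[4,8]

OUTCOME = VC-HIT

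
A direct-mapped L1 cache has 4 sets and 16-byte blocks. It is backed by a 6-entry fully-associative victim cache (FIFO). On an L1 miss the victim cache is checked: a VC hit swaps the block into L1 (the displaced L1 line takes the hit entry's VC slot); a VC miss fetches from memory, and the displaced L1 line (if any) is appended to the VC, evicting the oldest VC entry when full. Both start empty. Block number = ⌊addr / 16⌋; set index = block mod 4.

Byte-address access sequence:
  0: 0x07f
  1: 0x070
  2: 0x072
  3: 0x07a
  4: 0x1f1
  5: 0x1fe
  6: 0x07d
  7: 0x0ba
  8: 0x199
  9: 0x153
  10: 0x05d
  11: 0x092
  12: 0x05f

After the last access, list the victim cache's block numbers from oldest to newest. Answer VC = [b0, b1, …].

#0 0x7f→b7/s3 MISS; vc=[]
#1 0x70→b7/s3 L1-HIT; vc=[]
#2 0x72→b7/s3 L1-HIT; vc=[]
#3 0x7a→b7/s3 L1-HIT; vc=[]
#4 0x1f1→b31/s3 MISS; vc=[7]
#5 0x1fe→b31/s3 L1-HIT; vc=[7]
#6 0x7d→b7/s3 VC-HIT; vc=[31]
#7 0xba→b11/s3 MISS; vc=[31,7]
#8 0x199→b25/s1 MISS; vc=[31,7]
#9 0x153→b21/s1 MISS; vc=[31,7,25]
#10 0x5d→b5/s1 MISS; vc=[31,7,25,21]
#11 0x92→b9/s1 MISS; vc=[31,7,25,21,5]
#12 0x5f→b5/s1 VC-HIT; vc=[31,7,25,21,9]

VC = [31, 7, 25, 21, 9]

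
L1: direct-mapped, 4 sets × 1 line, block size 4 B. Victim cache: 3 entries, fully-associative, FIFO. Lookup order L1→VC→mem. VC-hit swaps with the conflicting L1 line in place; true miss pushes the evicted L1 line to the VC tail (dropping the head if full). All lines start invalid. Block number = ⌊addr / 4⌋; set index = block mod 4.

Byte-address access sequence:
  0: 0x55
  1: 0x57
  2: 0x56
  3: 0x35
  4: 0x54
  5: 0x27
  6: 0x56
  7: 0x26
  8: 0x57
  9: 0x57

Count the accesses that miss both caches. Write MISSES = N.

MISSES = 3

0: 0x55 (blk 21, set 1) → MISS  vc=[]
1: 0x57 (blk 21, set 1) → L1-HIT  vc=[]
2: 0x56 (blk 21, set 1) → L1-HIT  vc=[]
3: 0x35 (blk 13, set 1) → MISS  vc=[21]
4: 0x54 (blk 21, set 1) → VC-HIT  vc=[13]
5: 0x27 (blk 9, set 1) → MISS  vc=[13, 21]
6: 0x56 (blk 21, set 1) → VC-HIT  vc=[13, 9]
7: 0x26 (blk 9, set 1) → VC-HIT  vc=[13, 21]
8: 0x57 (blk 21, set 1) → VC-HIT  vc=[13, 9]
9: 0x57 (blk 21, set 1) → L1-HIT  vc=[13, 9]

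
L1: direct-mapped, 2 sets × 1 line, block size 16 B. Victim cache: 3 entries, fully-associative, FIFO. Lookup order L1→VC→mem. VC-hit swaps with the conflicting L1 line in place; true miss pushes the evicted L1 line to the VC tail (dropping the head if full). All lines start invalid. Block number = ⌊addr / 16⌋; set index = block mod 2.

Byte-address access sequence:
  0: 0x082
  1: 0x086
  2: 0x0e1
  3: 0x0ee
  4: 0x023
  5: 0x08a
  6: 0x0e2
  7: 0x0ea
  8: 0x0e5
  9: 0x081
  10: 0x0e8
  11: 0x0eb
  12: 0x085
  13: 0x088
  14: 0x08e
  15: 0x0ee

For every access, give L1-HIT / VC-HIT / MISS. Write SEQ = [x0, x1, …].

SEQ = [MISS, L1-HIT, MISS, L1-HIT, MISS, VC-HIT, VC-HIT, L1-HIT, L1-HIT, VC-HIT, VC-HIT, L1-HIT, VC-HIT, L1-HIT, L1-HIT, VC-HIT]

  [0] addr=0x82 blk=8 s=0: MISS | VC []
  [1] addr=0x86 blk=8 s=0: L1-HIT | VC []
  [2] addr=0xe1 blk=14 s=0: MISS | VC [8]
  [3] addr=0xee blk=14 s=0: L1-HIT | VC [8]
  [4] addr=0x23 blk=2 s=0: MISS | VC [8, 14]
  [5] addr=0x8a blk=8 s=0: VC-HIT | VC [2, 14]
  [6] addr=0xe2 blk=14 s=0: VC-HIT | VC [2, 8]
  [7] addr=0xea blk=14 s=0: L1-HIT | VC [2, 8]
  [8] addr=0xe5 blk=14 s=0: L1-HIT | VC [2, 8]
  [9] addr=0x81 blk=8 s=0: VC-HIT | VC [2, 14]
  [10] addr=0xe8 blk=14 s=0: VC-HIT | VC [2, 8]
  [11] addr=0xeb blk=14 s=0: L1-HIT | VC [2, 8]
  [12] addr=0x85 blk=8 s=0: VC-HIT | VC [2, 14]
  [13] addr=0x88 blk=8 s=0: L1-HIT | VC [2, 14]
  [14] addr=0x8e blk=8 s=0: L1-HIT | VC [2, 14]
  [15] addr=0xee blk=14 s=0: VC-HIT | VC [2, 8]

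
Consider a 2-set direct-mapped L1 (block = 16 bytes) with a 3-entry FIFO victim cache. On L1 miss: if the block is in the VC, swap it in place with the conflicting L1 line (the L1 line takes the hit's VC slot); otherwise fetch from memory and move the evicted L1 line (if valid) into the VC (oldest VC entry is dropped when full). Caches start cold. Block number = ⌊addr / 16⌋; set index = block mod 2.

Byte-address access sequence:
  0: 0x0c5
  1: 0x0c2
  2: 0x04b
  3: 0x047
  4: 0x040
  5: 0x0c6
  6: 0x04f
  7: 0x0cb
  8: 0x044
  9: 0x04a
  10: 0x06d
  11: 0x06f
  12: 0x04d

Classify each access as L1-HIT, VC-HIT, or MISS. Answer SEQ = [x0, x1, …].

#0 0xc5→b12/s0 MISS; vc=[]
#1 0xc2→b12/s0 L1-HIT; vc=[]
#2 0x4b→b4/s0 MISS; vc=[12]
#3 0x47→b4/s0 L1-HIT; vc=[12]
#4 0x40→b4/s0 L1-HIT; vc=[12]
#5 0xc6→b12/s0 VC-HIT; vc=[4]
#6 0x4f→b4/s0 VC-HIT; vc=[12]
#7 0xcb→b12/s0 VC-HIT; vc=[4]
#8 0x44→b4/s0 VC-HIT; vc=[12]
#9 0x4a→b4/s0 L1-HIT; vc=[12]
#10 0x6d→b6/s0 MISS; vc=[12,4]
#11 0x6f→b6/s0 L1-HIT; vc=[12,4]
#12 0x4d→b4/s0 VC-HIT; vc=[12,6]

SEQ = [MISS, L1-HIT, MISS, L1-HIT, L1-HIT, VC-HIT, VC-HIT, VC-HIT, VC-HIT, L1-HIT, MISS, L1-HIT, VC-HIT]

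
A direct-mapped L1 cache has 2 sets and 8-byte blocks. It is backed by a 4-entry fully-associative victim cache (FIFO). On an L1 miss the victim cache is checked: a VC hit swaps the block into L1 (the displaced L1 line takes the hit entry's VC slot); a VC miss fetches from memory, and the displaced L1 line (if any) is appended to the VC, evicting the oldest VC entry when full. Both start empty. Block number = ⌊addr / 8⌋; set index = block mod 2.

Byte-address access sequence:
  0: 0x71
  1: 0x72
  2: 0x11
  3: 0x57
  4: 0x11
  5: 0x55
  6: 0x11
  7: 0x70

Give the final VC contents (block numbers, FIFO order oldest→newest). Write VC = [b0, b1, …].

VC = [2, 10]

  [0] addr=0x71 blk=14 s=0: MISS | VC []
  [1] addr=0x72 blk=14 s=0: L1-HIT | VC []
  [2] addr=0x11 blk=2 s=0: MISS | VC [14]
  [3] addr=0x57 blk=10 s=0: MISS | VC [14, 2]
  [4] addr=0x11 blk=2 s=0: VC-HIT | VC [14, 10]
  [5] addr=0x55 blk=10 s=0: VC-HIT | VC [14, 2]
  [6] addr=0x11 blk=2 s=0: VC-HIT | VC [14, 10]
  [7] addr=0x70 blk=14 s=0: VC-HIT | VC [2, 10]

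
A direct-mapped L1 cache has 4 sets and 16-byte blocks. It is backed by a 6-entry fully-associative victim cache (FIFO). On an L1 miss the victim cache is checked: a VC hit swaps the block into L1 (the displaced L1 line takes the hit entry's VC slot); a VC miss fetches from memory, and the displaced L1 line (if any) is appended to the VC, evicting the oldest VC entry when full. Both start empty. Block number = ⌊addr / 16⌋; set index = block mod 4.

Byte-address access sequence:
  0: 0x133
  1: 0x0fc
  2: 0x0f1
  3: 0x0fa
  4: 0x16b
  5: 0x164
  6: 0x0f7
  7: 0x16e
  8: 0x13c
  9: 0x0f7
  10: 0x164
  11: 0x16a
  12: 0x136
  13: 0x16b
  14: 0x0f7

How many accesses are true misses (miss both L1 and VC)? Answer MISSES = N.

#0 0x133→b19/s3 MISS; vc=[]
#1 0xfc→b15/s3 MISS; vc=[19]
#2 0xf1→b15/s3 L1-HIT; vc=[19]
#3 0xfa→b15/s3 L1-HIT; vc=[19]
#4 0x16b→b22/s2 MISS; vc=[19]
#5 0x164→b22/s2 L1-HIT; vc=[19]
#6 0xf7→b15/s3 L1-HIT; vc=[19]
#7 0x16e→b22/s2 L1-HIT; vc=[19]
#8 0x13c→b19/s3 VC-HIT; vc=[15]
#9 0xf7→b15/s3 VC-HIT; vc=[19]
#10 0x164→b22/s2 L1-HIT; vc=[19]
#11 0x16a→b22/s2 L1-HIT; vc=[19]
#12 0x136→b19/s3 VC-HIT; vc=[15]
#13 0x16b→b22/s2 L1-HIT; vc=[15]
#14 0xf7→b15/s3 VC-HIT; vc=[19]

MISSES = 3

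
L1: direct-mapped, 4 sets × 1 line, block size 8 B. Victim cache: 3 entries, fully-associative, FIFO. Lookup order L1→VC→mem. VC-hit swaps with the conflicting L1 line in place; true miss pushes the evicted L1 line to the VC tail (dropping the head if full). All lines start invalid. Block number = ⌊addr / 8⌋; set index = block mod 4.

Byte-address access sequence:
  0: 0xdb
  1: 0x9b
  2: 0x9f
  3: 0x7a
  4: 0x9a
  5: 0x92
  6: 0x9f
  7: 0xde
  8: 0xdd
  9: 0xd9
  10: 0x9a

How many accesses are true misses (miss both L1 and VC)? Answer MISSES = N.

MISSES = 4

  [0] addr=0xdb blk=27 s=3: MISS | VC []
  [1] addr=0x9b blk=19 s=3: MISS | VC [27]
  [2] addr=0x9f blk=19 s=3: L1-HIT | VC [27]
  [3] addr=0x7a blk=15 s=3: MISS | VC [27, 19]
  [4] addr=0x9a blk=19 s=3: VC-HIT | VC [27, 15]
  [5] addr=0x92 blk=18 s=2: MISS | VC [27, 15]
  [6] addr=0x9f blk=19 s=3: L1-HIT | VC [27, 15]
  [7] addr=0xde blk=27 s=3: VC-HIT | VC [19, 15]
  [8] addr=0xdd blk=27 s=3: L1-HIT | VC [19, 15]
  [9] addr=0xd9 blk=27 s=3: L1-HIT | VC [19, 15]
  [10] addr=0x9a blk=19 s=3: VC-HIT | VC [27, 15]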